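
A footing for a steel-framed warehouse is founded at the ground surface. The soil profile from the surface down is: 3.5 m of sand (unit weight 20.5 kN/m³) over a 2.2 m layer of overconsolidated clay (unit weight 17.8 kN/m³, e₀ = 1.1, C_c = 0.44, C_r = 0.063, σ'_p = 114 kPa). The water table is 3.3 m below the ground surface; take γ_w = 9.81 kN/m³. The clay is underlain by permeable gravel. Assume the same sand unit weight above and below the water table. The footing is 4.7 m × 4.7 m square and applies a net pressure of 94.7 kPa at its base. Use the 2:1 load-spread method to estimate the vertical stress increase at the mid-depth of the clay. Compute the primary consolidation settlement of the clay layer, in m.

S_c ≈ 0.00769 m

Mid-depth of clay below the ground surface: z = 3.5 + 2.2/2 = 4.6 m.
Total vertical stress at mid-clay: σ_v = 20.5×3.5 + 17.8×1.1 = 91.33 kPa.
Pore pressure: u = 9.81×(4.6 − 3.3) = 12.753 kPa.
Initial effective stress: σ'_0 = σ_v − u = 91.33 − 12.753 = 78.577 kPa.
Stress increase at mid-clay by the 2:1 spreading method:
Δσ = qBL/((B+z)(L+z)) = 94.7×4.7×4.7/((4.7+4.6)(4.7+4.6)) = 24.187 kPa
Final effective stress: σ'_f = 78.577 + 24.187 = 102.76 kPa.
σ'_f = 102.76 ≤ σ'_p = 114 kPa, so the clay remains overconsolidated and only the recompression index applies:
S_c = C_r·H/(1+e₀)·log₁₀(σ'_f/σ'_0) = 0.063×2.2/2.1×log₁₀(102.76/78.577)
    = 0.065999 × 0.11653 = 0.007691 m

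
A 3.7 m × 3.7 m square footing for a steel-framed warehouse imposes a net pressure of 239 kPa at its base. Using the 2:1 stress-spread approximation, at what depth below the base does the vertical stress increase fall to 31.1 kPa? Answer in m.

2:1 spreading — at depth z the loaded area has grown by z in each plan dimension:
qB²/(B+z)² = Δσ_z ⇒ z = B(√(q/Δσ_z) − 1) = 3.7×(√(239/31.1) − 1) = 6.557 m

z ≈ 6.56 m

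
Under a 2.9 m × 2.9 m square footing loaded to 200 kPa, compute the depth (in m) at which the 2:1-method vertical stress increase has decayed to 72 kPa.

z ≈ 1.93 m

2:1 spreading — at depth z the loaded area has grown by z in each plan dimension:
qB²/(B+z)² = Δσ_z ⇒ z = B(√(q/Δσ_z) − 1) = 2.9×(√(200/72) − 1) = 1.933 m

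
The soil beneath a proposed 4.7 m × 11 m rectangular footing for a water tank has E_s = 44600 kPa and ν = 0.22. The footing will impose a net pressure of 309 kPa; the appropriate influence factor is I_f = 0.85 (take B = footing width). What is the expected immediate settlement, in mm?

S_e ≈ 26.3 mm

Immediate (elastic) settlement: S_e = q·B·(1−ν²)/E_s · I_f.
S_e = 309 × 4.7 × (1 − 0.22²) / 44600 × 0.85
    = 309 × 4.7 × 0.9516 / 44600 × 0.85
    = 0.02634 m = 26.34 mm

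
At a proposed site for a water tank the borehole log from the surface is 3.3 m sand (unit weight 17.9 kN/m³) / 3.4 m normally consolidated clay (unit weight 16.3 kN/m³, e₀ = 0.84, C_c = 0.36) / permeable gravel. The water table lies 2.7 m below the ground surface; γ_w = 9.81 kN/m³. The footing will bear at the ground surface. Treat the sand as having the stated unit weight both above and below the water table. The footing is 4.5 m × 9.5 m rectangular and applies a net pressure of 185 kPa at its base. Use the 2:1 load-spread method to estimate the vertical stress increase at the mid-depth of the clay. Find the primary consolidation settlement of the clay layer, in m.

Mid-depth of clay below the ground surface: z = 3.3 + 3.4/2 = 5 m.
Total vertical stress at mid-clay: σ_v = 17.9×3.3 + 16.3×1.7 = 86.78 kPa.
Pore pressure: u = 9.81×(5 − 2.7) = 22.563 kPa.
Initial effective stress: σ'_0 = σ_v − u = 86.78 − 22.563 = 64.217 kPa.
Stress increase at mid-clay by the 2:1 spreading method:
Δσ = qBL/((B+z)(L+z)) = 185×4.5×9.5/((4.5+5)(9.5+5)) = 57.414 kPa
Final effective stress: σ'_f = σ'_0 + Δσ = 64.217 + 57.414 = 121.63 kPa.
Normally consolidated clay, so the full stress increment lies on the virgin compression line:
S_c = C_c·H/(1+e₀)·log₁₀(σ'_f/σ'_0) = 0.36×3.4/(1+0.84)×log₁₀(121.63/64.217)
    = 0.66522 × 0.27739 = 0.1845 m

S_c ≈ 0.185 m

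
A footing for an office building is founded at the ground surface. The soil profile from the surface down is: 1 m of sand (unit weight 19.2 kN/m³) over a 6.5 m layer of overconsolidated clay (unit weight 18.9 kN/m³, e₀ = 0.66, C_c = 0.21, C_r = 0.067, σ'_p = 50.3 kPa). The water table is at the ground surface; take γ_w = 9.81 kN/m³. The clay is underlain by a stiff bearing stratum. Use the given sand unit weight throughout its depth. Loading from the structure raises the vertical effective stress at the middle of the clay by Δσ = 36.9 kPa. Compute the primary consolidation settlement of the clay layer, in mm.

S_c ≈ 176 mm

Mid-depth of clay below the ground surface: z = 1 + 6.5/2 = 4.25 m.
Total vertical stress at mid-clay: σ_v = 19.2×1 + 18.9×3.25 = 80.625 kPa.
Pore pressure: u = 9.81×(4.25 − 0) = 41.693 kPa.
Initial effective stress: σ'_0 = σ_v − u = 80.625 − 41.693 = 38.932 kPa.
Final effective stress: σ'_f = 38.932 + 36.9 = 75.832 kPa.
σ'_f = 75.832 > σ'_p = 50.3 kPa, so the stress path crosses the preconsolidation pressure — recompression up to σ'_p, then virgin compression beyond:
S_c = H/(1+e₀)·[C_r·log₁₀(σ'_p/σ'_0) + C_c·log₁₀(σ'_f/σ'_p)]
    = 6.5/1.66 × [0.067×log₁₀(50.3/38.932) + 0.21×log₁₀(75.832/50.3)]
    = 3.9157 × [0.0074545 + 0.03744] = 0.1758 m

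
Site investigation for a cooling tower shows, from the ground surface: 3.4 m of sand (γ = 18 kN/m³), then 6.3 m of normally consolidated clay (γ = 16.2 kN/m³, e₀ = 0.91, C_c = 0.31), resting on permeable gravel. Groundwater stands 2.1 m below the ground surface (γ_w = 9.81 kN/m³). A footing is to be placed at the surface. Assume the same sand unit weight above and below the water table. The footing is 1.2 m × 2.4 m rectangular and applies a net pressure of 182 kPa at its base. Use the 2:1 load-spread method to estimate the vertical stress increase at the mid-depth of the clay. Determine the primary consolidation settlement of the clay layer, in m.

Mid-depth of clay below the ground surface: z = 3.4 + 6.3/2 = 6.55 m.
Total vertical stress at mid-clay: σ_v = 18×3.4 + 16.2×3.15 = 112.23 kPa.
Pore pressure: u = 9.81×(6.55 − 2.1) = 43.655 kPa.
Initial effective stress: σ'_0 = σ_v − u = 112.23 − 43.655 = 68.575 kPa.
Stress increase at mid-clay by the 2:1 spreading method:
Δσ = qBL/((B+z)(L+z)) = 182×1.2×2.4/((1.2+6.55)(2.4+6.55)) = 7.5568 kPa
Final effective stress: σ'_f = σ'_0 + Δσ = 68.575 + 7.5568 = 76.132 kPa.
Normally consolidated clay, so the full stress increment lies on the virgin compression line:
S_c = C_c·H/(1+e₀)·log₁₀(σ'_f/σ'_0) = 0.31×6.3/(1+0.91)×log₁₀(76.132/68.575)
    = 1.0225 × 0.045401 = 0.04642 m

S_c ≈ 0.0464 m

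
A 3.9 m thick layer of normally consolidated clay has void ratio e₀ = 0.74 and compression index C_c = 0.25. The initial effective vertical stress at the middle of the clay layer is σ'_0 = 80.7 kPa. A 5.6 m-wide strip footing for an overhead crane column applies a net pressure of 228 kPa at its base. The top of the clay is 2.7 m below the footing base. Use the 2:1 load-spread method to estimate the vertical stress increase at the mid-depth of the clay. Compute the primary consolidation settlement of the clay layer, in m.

Mid-depth of clay below the footing base: z = 2.7 + 3.9/2 = 4.65 m.
Stress increase at mid-clay by the 2:1 spreading method:
Δσ = qB/(B+z) = 228×5.6/(5.6+4.65) = 124.57 kPa
Final effective stress: σ'_f = σ'_0 + Δσ = 80.7 + 124.57 = 205.27 kPa.
Normally consolidated clay, so the full stress increment lies on the virgin compression line:
S_c = C_c·H/(1+e₀)·log₁₀(σ'_f/σ'_0) = 0.25×3.9/(1+0.74)×log₁₀(205.27/80.7)
    = 0.56034 × 0.40545 = 0.2272 m

S_c ≈ 0.227 m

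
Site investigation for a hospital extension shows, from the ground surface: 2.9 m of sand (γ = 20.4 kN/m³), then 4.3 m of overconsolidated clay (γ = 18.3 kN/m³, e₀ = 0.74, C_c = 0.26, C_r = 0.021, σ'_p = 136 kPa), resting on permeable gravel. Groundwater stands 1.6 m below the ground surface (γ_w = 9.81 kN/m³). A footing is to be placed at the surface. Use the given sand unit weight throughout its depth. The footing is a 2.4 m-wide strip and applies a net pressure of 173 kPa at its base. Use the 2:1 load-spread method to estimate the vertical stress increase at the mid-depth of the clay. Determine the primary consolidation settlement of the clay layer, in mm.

S_c ≈ 14 mm

Mid-depth of clay below the ground surface: z = 2.9 + 4.3/2 = 5.05 m.
Total vertical stress at mid-clay: σ_v = 20.4×2.9 + 18.3×2.15 = 98.505 kPa.
Pore pressure: u = 9.81×(5.05 − 1.6) = 33.845 kPa.
Initial effective stress: σ'_0 = σ_v − u = 98.505 − 33.845 = 64.66 kPa.
Stress increase at mid-clay by the 2:1 spreading method:
Δσ = qB/(B+z) = 173×2.4/(2.4+5.05) = 55.732 kPa
Final effective stress: σ'_f = 64.66 + 55.732 = 120.39 kPa.
σ'_f = 120.39 ≤ σ'_p = 136 kPa, so the clay remains overconsolidated and only the recompression index applies:
S_c = C_r·H/(1+e₀)·log₁₀(σ'_f/σ'_0) = 0.021×4.3/1.74×log₁₀(120.39/64.66)
    = 0.051897 × 0.26995 = 0.01401 m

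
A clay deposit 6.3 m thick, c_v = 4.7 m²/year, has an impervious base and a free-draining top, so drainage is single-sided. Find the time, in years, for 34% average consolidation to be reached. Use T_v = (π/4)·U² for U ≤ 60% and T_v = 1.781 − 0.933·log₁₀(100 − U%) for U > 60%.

Drainage path length: H_d = H = 6.3 m (single drainage).
U ≤ 60%: T_v = (π/4)·U² = (π/4)×0.34² = 0.090792.
t = T_v·H_d²/c_v = 0.090792×6.3²/4.7 = 0.7667 years.

t ≈ 0.767 years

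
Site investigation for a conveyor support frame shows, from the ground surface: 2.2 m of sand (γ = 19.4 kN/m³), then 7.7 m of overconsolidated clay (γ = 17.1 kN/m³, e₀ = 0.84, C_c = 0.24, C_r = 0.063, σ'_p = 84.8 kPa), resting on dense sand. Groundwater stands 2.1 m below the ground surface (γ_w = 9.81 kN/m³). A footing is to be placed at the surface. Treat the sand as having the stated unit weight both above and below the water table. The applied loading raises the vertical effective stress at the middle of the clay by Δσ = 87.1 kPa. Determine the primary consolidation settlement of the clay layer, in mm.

S_c ≈ 291 mm

Mid-depth of clay below the ground surface: z = 2.2 + 7.7/2 = 6.05 m.
Total vertical stress at mid-clay: σ_v = 19.4×2.2 + 17.1×3.85 = 108.52 kPa.
Pore pressure: u = 9.81×(6.05 − 2.1) = 38.75 kPa.
Initial effective stress: σ'_0 = σ_v − u = 108.52 − 38.75 = 69.77 kPa.
Final effective stress: σ'_f = 69.77 + 87.1 = 156.87 kPa.
σ'_f = 156.87 > σ'_p = 84.8 kPa, so the stress path crosses the preconsolidation pressure — recompression up to σ'_p, then virgin compression beyond:
S_c = H/(1+e₀)·[C_r·log₁₀(σ'_p/σ'_0) + C_c·log₁₀(σ'_f/σ'_p)]
    = 7.7/1.84 × [0.063×log₁₀(84.8/69.77) + 0.24×log₁₀(156.87/84.8)]
    = 4.1848 × [0.0053378 + 0.064115] = 0.2906 m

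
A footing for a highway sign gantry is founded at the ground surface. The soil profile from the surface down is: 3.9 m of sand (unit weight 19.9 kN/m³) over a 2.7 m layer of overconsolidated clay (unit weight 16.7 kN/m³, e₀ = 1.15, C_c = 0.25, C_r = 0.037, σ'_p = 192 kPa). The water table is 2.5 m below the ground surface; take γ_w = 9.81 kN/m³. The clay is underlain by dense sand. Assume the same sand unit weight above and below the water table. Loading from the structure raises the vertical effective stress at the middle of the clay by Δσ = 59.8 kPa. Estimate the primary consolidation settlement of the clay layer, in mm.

S_c ≈ 12.1 mm

Mid-depth of clay below the ground surface: z = 3.9 + 2.7/2 = 5.25 m.
Total vertical stress at mid-clay: σ_v = 19.9×3.9 + 16.7×1.35 = 100.16 kPa.
Pore pressure: u = 9.81×(5.25 − 2.5) = 26.978 kPa.
Initial effective stress: σ'_0 = σ_v − u = 100.16 − 26.978 = 73.182 kPa.
Final effective stress: σ'_f = 73.182 + 59.8 = 132.98 kPa.
σ'_f = 132.98 ≤ σ'_p = 192 kPa, so the clay remains overconsolidated and only the recompression index applies:
S_c = C_r·H/(1+e₀)·log₁₀(σ'_f/σ'_0) = 0.037×2.7/2.15×log₁₀(132.98/73.182)
    = 0.046465 × 0.25938 = 0.01205 m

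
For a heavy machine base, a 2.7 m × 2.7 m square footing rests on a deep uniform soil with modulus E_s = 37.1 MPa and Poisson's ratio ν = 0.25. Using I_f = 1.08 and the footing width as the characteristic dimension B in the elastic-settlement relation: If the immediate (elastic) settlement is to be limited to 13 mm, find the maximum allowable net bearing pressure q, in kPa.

q ≈ 176 kPa

E_s = 37.1 MPa = 37100 kPa.
S_e = q·B·(1−ν²)/E_s · I_f  ⇒  q = S_e·E_s / (B·(1−ν²)·I_f).
q = 0.013 × 37100 / (2.7 × 0.9375 × 1.08) = 176.4 kPa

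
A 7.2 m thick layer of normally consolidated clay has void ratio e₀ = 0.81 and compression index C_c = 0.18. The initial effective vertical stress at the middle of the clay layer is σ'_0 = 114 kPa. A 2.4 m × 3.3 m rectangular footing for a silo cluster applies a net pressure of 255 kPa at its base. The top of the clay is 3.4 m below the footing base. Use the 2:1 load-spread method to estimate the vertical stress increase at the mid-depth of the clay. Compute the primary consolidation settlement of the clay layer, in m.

Mid-depth of clay below the footing base: z = 3.4 + 7.2/2 = 7 m.
Stress increase at mid-clay by the 2:1 spreading method:
Δσ = qBL/((B+z)(L+z)) = 255×2.4×3.3/((2.4+7)(3.3+7)) = 20.859 kPa
Final effective stress: σ'_f = σ'_0 + Δσ = 114 + 20.859 = 134.86 kPa.
Normally consolidated clay, so the full stress increment lies on the virgin compression line:
S_c = C_c·H/(1+e₀)·log₁₀(σ'_f/σ'_0) = 0.18×7.2/(1+0.81)×log₁₀(134.86/114)
    = 0.71602 × 0.072978 = 0.05225 m

S_c ≈ 0.0523 m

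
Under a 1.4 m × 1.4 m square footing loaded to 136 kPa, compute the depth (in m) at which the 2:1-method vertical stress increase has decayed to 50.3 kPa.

2:1 spreading — at depth z the loaded area has grown by z in each plan dimension:
qB²/(B+z)² = Δσ_z ⇒ z = B(√(q/Δσ_z) − 1) = 1.4×(√(136/50.3) − 1) = 0.902 m

z ≈ 0.902 m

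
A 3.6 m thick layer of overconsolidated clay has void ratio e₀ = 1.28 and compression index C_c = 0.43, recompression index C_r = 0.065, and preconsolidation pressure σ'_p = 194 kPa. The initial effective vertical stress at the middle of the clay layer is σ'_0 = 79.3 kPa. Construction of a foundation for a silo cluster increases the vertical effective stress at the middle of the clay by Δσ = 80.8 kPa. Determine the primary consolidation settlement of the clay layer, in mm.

S_c ≈ 31.3 mm

Final effective stress: σ'_f = 79.3 + 80.8 = 160.1 kPa.
σ'_f = 160.1 ≤ σ'_p = 194 kPa, so the clay remains overconsolidated and only the recompression index applies:
S_c = C_r·H/(1+e₀)·log₁₀(σ'_f/σ'_0) = 0.065×3.6/2.28×log₁₀(160.1/79.3)
    = 0.10263 × 0.30512 = 0.03131 m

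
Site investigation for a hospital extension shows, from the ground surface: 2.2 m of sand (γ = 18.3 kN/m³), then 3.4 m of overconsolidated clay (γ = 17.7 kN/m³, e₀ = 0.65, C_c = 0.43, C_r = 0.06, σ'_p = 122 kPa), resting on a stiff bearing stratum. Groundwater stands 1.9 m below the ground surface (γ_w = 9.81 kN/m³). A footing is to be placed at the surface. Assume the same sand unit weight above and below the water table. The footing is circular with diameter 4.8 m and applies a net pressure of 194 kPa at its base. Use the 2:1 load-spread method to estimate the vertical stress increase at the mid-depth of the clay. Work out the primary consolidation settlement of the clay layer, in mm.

Mid-depth of clay below the ground surface: z = 2.2 + 3.4/2 = 3.9 m.
Total vertical stress at mid-clay: σ_v = 18.3×2.2 + 17.7×1.7 = 70.35 kPa.
Pore pressure: u = 9.81×(3.9 − 1.9) = 19.62 kPa.
Initial effective stress: σ'_0 = σ_v − u = 70.35 − 19.62 = 50.73 kPa.
Stress increase at mid-clay by the 2:1 spreading method:
Δσ ≈ qD²/(D+z)² = 194×4.8²/(4.8+3.9)² = 59.054 kPa
Final effective stress: σ'_f = 50.73 + 59.054 = 109.78 kPa.
σ'_f = 109.78 ≤ σ'_p = 122 kPa, so the clay remains overconsolidated and only the recompression index applies:
S_c = C_r·H/(1+e₀)·log₁₀(σ'_f/σ'_0) = 0.06×3.4/1.65×log₁₀(109.78/50.73)
    = 0.12364 × 0.33526 = 0.04145 m

S_c ≈ 41.5 mm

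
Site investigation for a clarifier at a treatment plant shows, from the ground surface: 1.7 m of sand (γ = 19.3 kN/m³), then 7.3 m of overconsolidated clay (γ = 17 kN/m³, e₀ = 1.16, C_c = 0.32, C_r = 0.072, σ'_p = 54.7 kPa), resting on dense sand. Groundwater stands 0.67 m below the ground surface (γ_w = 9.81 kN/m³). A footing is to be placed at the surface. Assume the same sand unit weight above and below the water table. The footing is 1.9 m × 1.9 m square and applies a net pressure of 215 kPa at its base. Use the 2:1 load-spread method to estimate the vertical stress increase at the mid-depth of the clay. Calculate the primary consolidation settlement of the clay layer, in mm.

Mid-depth of clay below the ground surface: z = 1.7 + 7.3/2 = 5.35 m.
Total vertical stress at mid-clay: σ_v = 19.3×1.7 + 17×3.65 = 94.86 kPa.
Pore pressure: u = 9.81×(5.35 − 0.67) = 45.911 kPa.
Initial effective stress: σ'_0 = σ_v − u = 94.86 − 45.911 = 48.949 kPa.
Stress increase at mid-clay by the 2:1 spreading method:
Δσ = qBL/((B+z)(L+z)) = 215×1.9×1.9/((1.9+5.35)(1.9+5.35)) = 14.766 kPa
Final effective stress: σ'_f = 48.949 + 14.766 = 63.715 kPa.
σ'_f = 63.715 > σ'_p = 54.7 kPa, so the stress path crosses the preconsolidation pressure — recompression up to σ'_p, then virgin compression beyond:
S_c = H/(1+e₀)·[C_r·log₁₀(σ'_p/σ'_0) + C_c·log₁₀(σ'_f/σ'_p)]
    = 7.3/2.16 × [0.072×log₁₀(54.7/48.949) + 0.32×log₁₀(63.715/54.7)]
    = 3.3796 × [0.0034735 + 0.021201] = 0.08339 m

S_c ≈ 83.4 mm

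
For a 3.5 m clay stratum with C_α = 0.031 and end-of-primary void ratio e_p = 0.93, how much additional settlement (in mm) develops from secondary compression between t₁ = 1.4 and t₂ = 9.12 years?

S_s ≈ 45.8 mm

Secondary compression: S_s = C_α·H/(1+e_p)·log₁₀(t₂/t₁)
S_s = 0.031×3.5/(1+0.93)×log₁₀(9.12/1.4)
    = 0.05622 × 0.8139 = 0.04575 m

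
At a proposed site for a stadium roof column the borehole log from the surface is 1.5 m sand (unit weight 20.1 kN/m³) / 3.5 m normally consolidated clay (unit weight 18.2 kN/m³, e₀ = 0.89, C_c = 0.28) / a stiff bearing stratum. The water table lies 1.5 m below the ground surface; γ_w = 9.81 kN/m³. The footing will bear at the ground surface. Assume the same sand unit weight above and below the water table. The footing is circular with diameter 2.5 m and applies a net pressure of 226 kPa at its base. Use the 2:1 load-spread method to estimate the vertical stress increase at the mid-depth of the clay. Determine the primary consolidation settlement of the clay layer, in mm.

Mid-depth of clay below the ground surface: z = 1.5 + 3.5/2 = 3.25 m.
Total vertical stress at mid-clay: σ_v = 20.1×1.5 + 18.2×1.75 = 62 kPa.
Pore pressure: u = 9.81×(3.25 − 1.5) = 17.168 kPa.
Initial effective stress: σ'_0 = σ_v − u = 62 − 17.168 = 44.832 kPa.
Stress increase at mid-clay by the 2:1 spreading method:
Δσ ≈ qD²/(D+z)² = 226×2.5²/(2.5+3.25)² = 42.722 kPa
Final effective stress: σ'_f = σ'_0 + Δσ = 44.832 + 42.722 = 87.554 kPa.
Normally consolidated clay, so the full stress increment lies on the virgin compression line:
S_c = C_c·H/(1+e₀)·log₁₀(σ'_f/σ'_0) = 0.28×3.5/(1+0.89)×log₁₀(87.554/44.832)
    = 0.51852 × 0.29069 = 0.1507 m

S_c ≈ 151 mm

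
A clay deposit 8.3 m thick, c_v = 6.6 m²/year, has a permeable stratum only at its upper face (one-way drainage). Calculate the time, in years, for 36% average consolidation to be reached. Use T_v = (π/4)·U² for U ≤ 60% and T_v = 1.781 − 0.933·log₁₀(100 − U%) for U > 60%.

t ≈ 1.06 years

Drainage path length: H_d = H = 8.3 m (single drainage).
U ≤ 60%: T_v = (π/4)·U² = (π/4)×0.36² = 0.10179.
t = T_v·H_d²/c_v = 0.10179×8.3²/6.6 = 1.062 years.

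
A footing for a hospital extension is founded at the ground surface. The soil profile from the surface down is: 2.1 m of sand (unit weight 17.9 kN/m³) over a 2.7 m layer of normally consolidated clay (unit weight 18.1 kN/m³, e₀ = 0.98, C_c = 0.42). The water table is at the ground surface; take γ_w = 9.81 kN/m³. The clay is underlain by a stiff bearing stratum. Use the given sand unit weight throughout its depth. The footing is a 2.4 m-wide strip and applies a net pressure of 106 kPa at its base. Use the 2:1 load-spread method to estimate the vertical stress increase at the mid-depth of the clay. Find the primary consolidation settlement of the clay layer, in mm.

S_c ≈ 232 mm

Mid-depth of clay below the ground surface: z = 2.1 + 2.7/2 = 3.45 m.
Total vertical stress at mid-clay: σ_v = 17.9×2.1 + 18.1×1.35 = 62.025 kPa.
Pore pressure: u = 9.81×(3.45 − 0) = 33.845 kPa.
Initial effective stress: σ'_0 = σ_v − u = 62.025 − 33.845 = 28.18 kPa.
Stress increase at mid-clay by the 2:1 spreading method:
Δσ = qB/(B+z) = 106×2.4/(2.4+3.45) = 43.487 kPa
Final effective stress: σ'_f = σ'_0 + Δσ = 28.18 + 43.487 = 71.667 kPa.
Normally consolidated clay, so the full stress increment lies on the virgin compression line:
S_c = C_c·H/(1+e₀)·log₁₀(σ'_f/σ'_0) = 0.42×2.7/(1+0.98)×log₁₀(71.667/28.18)
    = 0.57273 × 0.40538 = 0.2322 m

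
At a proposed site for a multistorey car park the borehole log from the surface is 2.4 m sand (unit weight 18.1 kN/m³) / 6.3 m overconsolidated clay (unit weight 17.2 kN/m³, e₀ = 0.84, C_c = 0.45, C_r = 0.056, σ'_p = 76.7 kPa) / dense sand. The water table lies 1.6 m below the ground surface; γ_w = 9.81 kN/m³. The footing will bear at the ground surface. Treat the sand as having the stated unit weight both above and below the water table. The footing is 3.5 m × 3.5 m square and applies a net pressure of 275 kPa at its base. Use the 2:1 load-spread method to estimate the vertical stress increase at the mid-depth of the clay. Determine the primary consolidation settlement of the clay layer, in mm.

S_c ≈ 200 mm

Mid-depth of clay below the ground surface: z = 2.4 + 6.3/2 = 5.55 m.
Total vertical stress at mid-clay: σ_v = 18.1×2.4 + 17.2×3.15 = 97.62 kPa.
Pore pressure: u = 9.81×(5.55 − 1.6) = 38.75 kPa.
Initial effective stress: σ'_0 = σ_v − u = 97.62 − 38.75 = 58.87 kPa.
Stress increase at mid-clay by the 2:1 spreading method:
Δσ = qBL/((B+z)(L+z)) = 275×3.5×3.5/((3.5+5.55)(3.5+5.55)) = 41.131 kPa
Final effective stress: σ'_f = 58.87 + 41.131 = 100 kPa.
σ'_f = 100 > σ'_p = 76.7 kPa, so the stress path crosses the preconsolidation pressure — recompression up to σ'_p, then virgin compression beyond:
S_c = H/(1+e₀)·[C_r·log₁₀(σ'_p/σ'_0) + C_c·log₁₀(σ'_f/σ'_p)]
    = 6.3/1.84 × [0.056×log₁₀(76.7/58.87) + 0.45×log₁₀(100/76.7)]
    = 3.4239 × [0.0064345 + 0.051842] = 0.1995 m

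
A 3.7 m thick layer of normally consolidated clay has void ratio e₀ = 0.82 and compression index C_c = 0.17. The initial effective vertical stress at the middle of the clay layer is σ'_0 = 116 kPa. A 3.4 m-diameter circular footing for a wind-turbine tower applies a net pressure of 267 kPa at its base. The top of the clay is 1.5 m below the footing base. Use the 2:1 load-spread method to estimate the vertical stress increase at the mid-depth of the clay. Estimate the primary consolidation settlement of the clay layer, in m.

S_c ≈ 0.069 m

Mid-depth of clay below the footing base: z = 1.5 + 3.7/2 = 3.35 m.
Stress increase at mid-clay by the 2:1 spreading method:
Δσ ≈ qD²/(D+z)² = 267×3.4²/(3.4+3.35)² = 67.743 kPa
Final effective stress: σ'_f = σ'_0 + Δσ = 116 + 67.743 = 183.74 kPa.
Normally consolidated clay, so the full stress increment lies on the virgin compression line:
S_c = C_c·H/(1+e₀)·log₁₀(σ'_f/σ'_0) = 0.17×3.7/(1+0.82)×log₁₀(183.74/116)
    = 0.3456 × 0.19975 = 0.06903 m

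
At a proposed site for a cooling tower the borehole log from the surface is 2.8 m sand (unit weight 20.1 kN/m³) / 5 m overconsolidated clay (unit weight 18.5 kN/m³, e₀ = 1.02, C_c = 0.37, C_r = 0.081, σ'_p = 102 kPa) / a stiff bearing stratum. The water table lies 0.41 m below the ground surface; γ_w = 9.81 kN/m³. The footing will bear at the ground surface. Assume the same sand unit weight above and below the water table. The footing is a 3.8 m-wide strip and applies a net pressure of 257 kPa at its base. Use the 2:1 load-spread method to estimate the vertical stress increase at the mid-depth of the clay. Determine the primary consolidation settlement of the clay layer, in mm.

S_c ≈ 238 mm

Mid-depth of clay below the ground surface: z = 2.8 + 5/2 = 5.3 m.
Total vertical stress at mid-clay: σ_v = 20.1×2.8 + 18.5×2.5 = 102.53 kPa.
Pore pressure: u = 9.81×(5.3 − 0.41) = 47.971 kPa.
Initial effective stress: σ'_0 = σ_v − u = 102.53 − 47.971 = 54.559 kPa.
Stress increase at mid-clay by the 2:1 spreading method:
Δσ = qB/(B+z) = 257×3.8/(3.8+5.3) = 107.32 kPa
Final effective stress: σ'_f = 54.559 + 107.32 = 161.88 kPa.
σ'_f = 161.88 > σ'_p = 102 kPa, so the stress path crosses the preconsolidation pressure — recompression up to σ'_p, then virgin compression beyond:
S_c = H/(1+e₀)·[C_r·log₁₀(σ'_p/σ'_0) + C_c·log₁₀(σ'_f/σ'_p)]
    = 5/2.02 × [0.081×log₁₀(102/54.559) + 0.37×log₁₀(161.88/102)]
    = 2.4752 × [0.02201 + 0.074219] = 0.2382 m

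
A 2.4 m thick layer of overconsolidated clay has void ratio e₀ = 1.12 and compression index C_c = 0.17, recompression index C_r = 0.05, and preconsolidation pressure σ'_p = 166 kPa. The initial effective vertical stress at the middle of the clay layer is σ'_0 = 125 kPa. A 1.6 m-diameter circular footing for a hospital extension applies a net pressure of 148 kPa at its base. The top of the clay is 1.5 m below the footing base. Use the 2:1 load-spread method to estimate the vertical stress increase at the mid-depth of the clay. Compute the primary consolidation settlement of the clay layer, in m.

S_c ≈ 0.00373 m

Mid-depth of clay below the footing base: z = 1.5 + 2.4/2 = 2.7 m.
Stress increase at mid-clay by the 2:1 spreading method:
Δσ ≈ qD²/(D+z)² = 148×1.6²/(1.6+2.7)² = 20.491 kPa
Final effective stress: σ'_f = 125 + 20.491 = 145.49 kPa.
σ'_f = 145.49 ≤ σ'_p = 166 kPa, so the clay remains overconsolidated and only the recompression index applies:
S_c = C_r·H/(1+e₀)·log₁₀(σ'_f/σ'_0) = 0.05×2.4/2.12×log₁₀(145.49/125)
    = 0.056605 × 0.065923 = 0.003732 m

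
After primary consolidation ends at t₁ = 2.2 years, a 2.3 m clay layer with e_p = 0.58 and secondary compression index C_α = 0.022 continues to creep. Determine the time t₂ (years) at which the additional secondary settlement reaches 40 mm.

t₂ ≈ 39 years

S_s = C_α·H/(1+e_p)·log₁₀(t₂/t₁) ⇒ log₁₀(t₂/t₁) = S_s·(1+e_p)/(C_α·H).
log₁₀(t₂/t₁) = 0.04 × (1+0.58) / (0.022×2.3) = 1.249
t₂ = t₁ × 10^1.249 = 2.2 × 17.74 = 39.03 years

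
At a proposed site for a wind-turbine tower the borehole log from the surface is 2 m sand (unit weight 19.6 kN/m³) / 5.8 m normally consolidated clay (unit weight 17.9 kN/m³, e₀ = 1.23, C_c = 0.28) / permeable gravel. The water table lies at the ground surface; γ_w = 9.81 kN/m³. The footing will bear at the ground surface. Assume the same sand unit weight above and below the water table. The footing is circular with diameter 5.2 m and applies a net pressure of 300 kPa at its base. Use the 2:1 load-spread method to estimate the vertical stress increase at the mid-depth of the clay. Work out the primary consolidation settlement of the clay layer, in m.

Mid-depth of clay below the ground surface: z = 2 + 5.8/2 = 4.9 m.
Total vertical stress at mid-clay: σ_v = 19.6×2 + 17.9×2.9 = 91.11 kPa.
Pore pressure: u = 9.81×(4.9 − 0) = 48.069 kPa.
Initial effective stress: σ'_0 = σ_v − u = 91.11 − 48.069 = 43.041 kPa.
Stress increase at mid-clay by the 2:1 spreading method:
Δσ ≈ qD²/(D+z)² = 300×5.2²/(5.2+4.9)² = 79.522 kPa
Final effective stress: σ'_f = σ'_0 + Δσ = 43.041 + 79.522 = 122.56 kPa.
Normally consolidated clay, so the full stress increment lies on the virgin compression line:
S_c = C_c·H/(1+e₀)·log₁₀(σ'_f/σ'_0) = 0.28×5.8/(1+1.23)×log₁₀(122.56/43.041)
    = 0.72825 × 0.45447 = 0.331 m

S_c ≈ 0.331 m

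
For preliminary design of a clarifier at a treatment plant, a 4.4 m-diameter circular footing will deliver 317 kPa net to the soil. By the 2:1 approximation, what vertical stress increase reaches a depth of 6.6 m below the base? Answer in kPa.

By the 2:1 method the load spreads at 1 horizontal : 2 vertical, so at depth z the loaded area has grown by z in each plan dimension:
Δσ ≈ qD²/(D+z)² = 317×4.4²/(4.4+6.6)² = 50.72 kPa

Δσ_z ≈ 50.7 kPa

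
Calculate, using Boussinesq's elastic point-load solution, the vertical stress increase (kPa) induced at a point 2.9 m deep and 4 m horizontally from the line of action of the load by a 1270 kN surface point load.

Boussinesq vertical stress below a point load on an elastic half-space:
Δσ_z = 3P/(2πz²) · [1 + (r/z)²]^(−5/2)
r/z = 4/2.9 = 1.3793; [1+(r/z)²]^(−5/2) = 0.069674.
Δσ_z = 3×1270/(2π×2.9²) × 0.069674 = 72.102 × 0.069674 = 5.024 kPa

Δσ_z ≈ 5.02 kPa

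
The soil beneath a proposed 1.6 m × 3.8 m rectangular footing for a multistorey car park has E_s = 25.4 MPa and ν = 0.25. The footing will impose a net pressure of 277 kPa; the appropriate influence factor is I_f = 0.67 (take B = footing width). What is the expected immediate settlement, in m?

Immediate (elastic) settlement: S_e = q·B·(1−ν²)/E_s · I_f.
E_s = 25.4 MPa = 25400 kPa.
S_e = 277 × 1.6 × (1 − 0.25²) / 25400 × 0.67
    = 277 × 1.6 × 0.9375 / 25400 × 0.67
    = 0.01096 m

S_e ≈ 0.011 m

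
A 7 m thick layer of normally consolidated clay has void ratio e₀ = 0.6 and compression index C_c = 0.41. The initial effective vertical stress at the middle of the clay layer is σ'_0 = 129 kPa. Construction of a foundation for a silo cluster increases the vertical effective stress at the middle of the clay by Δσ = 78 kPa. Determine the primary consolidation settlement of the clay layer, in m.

S_c ≈ 0.368 m

Final effective stress: σ'_f = σ'_0 + Δσ = 129 + 78 = 207 kPa.
Normally consolidated clay, so the full stress increment lies on the virgin compression line:
S_c = C_c·H/(1+e₀)·log₁₀(σ'_f/σ'_0) = 0.41×7/(1+0.6)×log₁₀(207/129)
    = 1.7937 × 0.20538 = 0.3684 m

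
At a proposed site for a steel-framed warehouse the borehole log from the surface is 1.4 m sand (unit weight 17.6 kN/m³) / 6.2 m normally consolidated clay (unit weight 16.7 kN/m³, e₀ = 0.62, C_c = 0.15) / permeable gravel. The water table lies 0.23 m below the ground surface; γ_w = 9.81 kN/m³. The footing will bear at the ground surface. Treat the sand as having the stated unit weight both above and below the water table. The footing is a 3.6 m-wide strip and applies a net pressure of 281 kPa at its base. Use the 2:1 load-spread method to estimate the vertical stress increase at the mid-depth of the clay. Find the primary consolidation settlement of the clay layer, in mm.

Mid-depth of clay below the ground surface: z = 1.4 + 6.2/2 = 4.5 m.
Total vertical stress at mid-clay: σ_v = 17.6×1.4 + 16.7×3.1 = 76.41 kPa.
Pore pressure: u = 9.81×(4.5 − 0.23) = 41.889 kPa.
Initial effective stress: σ'_0 = σ_v − u = 76.41 − 41.889 = 34.521 kPa.
Stress increase at mid-clay by the 2:1 spreading method:
Δσ = qB/(B+z) = 281×3.6/(3.6+4.5) = 124.89 kPa
Final effective stress: σ'_f = σ'_0 + Δσ = 34.521 + 124.89 = 159.41 kPa.
Normally consolidated clay, so the full stress increment lies on the virgin compression line:
S_c = C_c·H/(1+e₀)·log₁₀(σ'_f/σ'_0) = 0.15×6.2/(1+0.62)×log₁₀(159.41/34.521)
    = 0.57407 × 0.66443 = 0.3814 m

S_c ≈ 381 mm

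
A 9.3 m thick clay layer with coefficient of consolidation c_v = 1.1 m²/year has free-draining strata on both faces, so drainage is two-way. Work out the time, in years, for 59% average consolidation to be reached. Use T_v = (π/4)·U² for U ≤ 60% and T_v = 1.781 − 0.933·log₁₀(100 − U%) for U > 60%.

Drainage path length: H_d = H/2 = 4.65 m (double drainage).
U ≤ 60%: T_v = (π/4)·U² = (π/4)×0.59² = 0.2734.
t = T_v·H_d²/c_v = 0.2734×4.65²/1.1 = 5.374 years.

t ≈ 5.37 years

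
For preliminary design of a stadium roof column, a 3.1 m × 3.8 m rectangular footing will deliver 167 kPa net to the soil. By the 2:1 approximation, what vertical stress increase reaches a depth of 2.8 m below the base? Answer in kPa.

Δσ_z ≈ 50.5 kPa

By the 2:1 method the load spreads at 1 horizontal : 2 vertical, so at depth z the loaded area has grown by z in each plan dimension:
Δσ = qBL/((B+z)(L+z)) = 167×3.1×3.8/((3.1+2.8)(3.8+2.8)) = 50.52 kPa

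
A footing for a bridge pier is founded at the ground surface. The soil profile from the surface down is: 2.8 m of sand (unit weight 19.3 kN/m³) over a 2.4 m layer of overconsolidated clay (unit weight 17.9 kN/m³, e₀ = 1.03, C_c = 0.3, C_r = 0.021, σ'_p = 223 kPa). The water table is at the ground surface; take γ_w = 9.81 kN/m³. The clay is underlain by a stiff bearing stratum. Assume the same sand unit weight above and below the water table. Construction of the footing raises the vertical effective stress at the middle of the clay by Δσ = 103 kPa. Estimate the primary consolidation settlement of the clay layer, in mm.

S_c ≈ 14.5 mm

Mid-depth of clay below the ground surface: z = 2.8 + 2.4/2 = 4 m.
Total vertical stress at mid-clay: σ_v = 19.3×2.8 + 17.9×1.2 = 75.52 kPa.
Pore pressure: u = 9.81×(4 − 0) = 39.24 kPa.
Initial effective stress: σ'_0 = σ_v − u = 75.52 − 39.24 = 36.28 kPa.
Final effective stress: σ'_f = 36.28 + 103 = 139.28 kPa.
σ'_f = 139.28 ≤ σ'_p = 223 kPa, so the clay remains overconsolidated and only the recompression index applies:
S_c = C_r·H/(1+e₀)·log₁₀(σ'_f/σ'_0) = 0.021×2.4/2.03×log₁₀(139.28/36.28)
    = 0.024828 × 0.58422 = 0.01451 m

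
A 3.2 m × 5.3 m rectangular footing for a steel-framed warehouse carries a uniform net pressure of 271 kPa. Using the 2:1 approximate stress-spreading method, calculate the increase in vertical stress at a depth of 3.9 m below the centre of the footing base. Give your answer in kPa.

Δσ_z ≈ 70.4 kPa

By the 2:1 method the load spreads at 1 horizontal : 2 vertical, so at depth z the loaded area has grown by z in each plan dimension:
Δσ = qBL/((B+z)(L+z)) = 271×3.2×5.3/((3.2+3.9)(5.3+3.9)) = 70.364 kPa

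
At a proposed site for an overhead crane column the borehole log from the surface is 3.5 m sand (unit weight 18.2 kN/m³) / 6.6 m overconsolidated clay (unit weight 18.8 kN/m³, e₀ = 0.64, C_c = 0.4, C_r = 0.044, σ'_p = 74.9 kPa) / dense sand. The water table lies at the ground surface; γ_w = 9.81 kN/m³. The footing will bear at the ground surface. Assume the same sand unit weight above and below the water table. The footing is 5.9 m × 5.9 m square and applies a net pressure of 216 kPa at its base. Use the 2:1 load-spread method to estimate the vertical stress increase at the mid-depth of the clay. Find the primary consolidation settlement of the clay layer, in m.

S_c ≈ 0.259 m

Mid-depth of clay below the ground surface: z = 3.5 + 6.6/2 = 6.8 m.
Total vertical stress at mid-clay: σ_v = 18.2×3.5 + 18.8×3.3 = 125.74 kPa.
Pore pressure: u = 9.81×(6.8 − 0) = 66.708 kPa.
Initial effective stress: σ'_0 = σ_v − u = 125.74 − 66.708 = 59.032 kPa.
Stress increase at mid-clay by the 2:1 spreading method:
Δσ = qBL/((B+z)(L+z)) = 216×5.9×5.9/((5.9+6.8)(5.9+6.8)) = 46.618 kPa
Final effective stress: σ'_f = 59.032 + 46.618 = 105.65 kPa.
σ'_f = 105.65 > σ'_p = 74.9 kPa, so the stress path crosses the preconsolidation pressure — recompression up to σ'_p, then virgin compression beyond:
S_c = H/(1+e₀)·[C_r·log₁₀(σ'_p/σ'_0) + C_c·log₁₀(σ'_f/σ'_p)]
    = 6.6/1.64 × [0.044×log₁₀(74.9/59.032) + 0.4×log₁₀(105.65/74.9)]
    = 4.0244 × [0.0045494 + 0.059755] = 0.2588 m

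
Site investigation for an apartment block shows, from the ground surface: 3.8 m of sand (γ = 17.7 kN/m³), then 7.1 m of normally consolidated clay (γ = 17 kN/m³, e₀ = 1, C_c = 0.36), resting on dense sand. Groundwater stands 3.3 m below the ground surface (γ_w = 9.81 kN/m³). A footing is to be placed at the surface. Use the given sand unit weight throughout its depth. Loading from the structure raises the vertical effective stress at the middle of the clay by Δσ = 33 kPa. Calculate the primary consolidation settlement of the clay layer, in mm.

Mid-depth of clay below the ground surface: z = 3.8 + 7.1/2 = 7.35 m.
Total vertical stress at mid-clay: σ_v = 17.7×3.8 + 17×3.55 = 127.61 kPa.
Pore pressure: u = 9.81×(7.35 − 3.3) = 39.73 kPa.
Initial effective stress: σ'_0 = σ_v − u = 127.61 − 39.73 = 87.88 kPa.
Final effective stress: σ'_f = σ'_0 + Δσ = 87.88 + 33 = 120.88 kPa.
Normally consolidated clay, so the full stress increment lies on the virgin compression line:
S_c = C_c·H/(1+e₀)·log₁₀(σ'_f/σ'_0) = 0.36×7.1/(1+1)×log₁₀(120.88/87.88)
    = 1.278 × 0.13846 = 0.177 m

S_c ≈ 177 mm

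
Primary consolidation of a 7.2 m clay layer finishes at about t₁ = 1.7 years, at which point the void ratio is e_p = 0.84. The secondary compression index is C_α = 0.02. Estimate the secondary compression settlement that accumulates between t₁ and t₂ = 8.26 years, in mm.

Secondary compression: S_s = C_α·H/(1+e_p)·log₁₀(t₂/t₁)
S_s = 0.02×7.2/(1+0.84)×log₁₀(8.26/1.7)
    = 0.07826 × 0.6865 = 0.05373 m

S_s ≈ 53.7 mm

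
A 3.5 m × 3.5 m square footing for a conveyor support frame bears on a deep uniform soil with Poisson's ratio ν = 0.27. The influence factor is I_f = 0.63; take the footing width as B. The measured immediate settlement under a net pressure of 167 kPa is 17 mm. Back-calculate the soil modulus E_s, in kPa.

E_s ≈ 20100 kPa

S_e = q·B·(1−ν²)/E_s · I_f  ⇒  E_s = q·B·(1−ν²)·I_f / S_e.
E_s = 167 × 3.5 × 0.9271 × 0.63 / 0.017 = 20080 kPa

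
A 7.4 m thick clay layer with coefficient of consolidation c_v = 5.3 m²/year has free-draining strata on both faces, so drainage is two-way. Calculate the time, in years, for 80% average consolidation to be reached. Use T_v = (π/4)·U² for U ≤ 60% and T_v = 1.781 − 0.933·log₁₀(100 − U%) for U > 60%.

Drainage path length: H_d = H/2 = 3.7 m (double drainage).
U > 60%: T_v = 1.781 − 0.933·log₁₀(100 − 80) = 0.56714.
t = T_v·H_d²/c_v = 0.56714×3.7²/5.3 = 1.465 years.

t ≈ 1.46 years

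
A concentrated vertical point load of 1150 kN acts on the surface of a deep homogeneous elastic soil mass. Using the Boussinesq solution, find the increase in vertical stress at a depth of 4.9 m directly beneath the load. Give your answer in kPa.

Boussinesq vertical stress below a point load on an elastic half-space:
Δσ_z = 3P/(2πz²) · [1 + (r/z)²]^(−5/2)
r/z = 0/4.9 = 0; [1+(r/z)²]^(−5/2) = 1.
Δσ_z = 3×1150/(2π×4.9²) × 1 = 22.869 × 1 = 22.87 kPa

Δσ_z ≈ 22.9 kPa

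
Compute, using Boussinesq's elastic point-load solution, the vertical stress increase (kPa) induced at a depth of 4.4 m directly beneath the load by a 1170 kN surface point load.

Boussinesq vertical stress below a point load on an elastic half-space:
Δσ_z = 3P/(2πz²) · [1 + (r/z)²]^(−5/2)
r/z = 0/4.4 = 0; [1+(r/z)²]^(−5/2) = 1.
Δσ_z = 3×1170/(2π×4.4²) × 1 = 28.855 × 1 = 28.86 kPa

Δσ_z ≈ 28.9 kPa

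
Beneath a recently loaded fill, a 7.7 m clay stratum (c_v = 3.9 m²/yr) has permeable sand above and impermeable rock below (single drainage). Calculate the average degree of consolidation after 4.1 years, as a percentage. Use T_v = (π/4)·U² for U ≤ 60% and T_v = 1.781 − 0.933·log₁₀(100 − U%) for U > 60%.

Drainage path length: H_d = H = 7.7 m (single drainage).
T_v = c_v·t/H_d² = 3.9×4.1/7.7² = 0.26969.
T_v = 0.26969 corresponds to the U ≤ 60% branch:
U = √(4T_v/π) = 0.586

U ≈ 58.6 %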